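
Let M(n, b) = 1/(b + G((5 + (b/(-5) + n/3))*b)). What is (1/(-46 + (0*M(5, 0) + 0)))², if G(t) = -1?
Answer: 1/2116 ≈ 0.00047259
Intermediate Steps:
M(n, b) = 1/(-1 + b) (M(n, b) = 1/(b - 1) = 1/(-1 + b))
(1/(-46 + (0*M(5, 0) + 0)))² = (1/(-46 + (0/(-1 + 0) + 0)))² = (1/(-46 + (0/(-1) + 0)))² = (1/(-46 + (0*(-1) + 0)))² = (1/(-46 + (0 + 0)))² = (1/(-46 + 0))² = (1/(-46))² = (-1/46)² = 1/2116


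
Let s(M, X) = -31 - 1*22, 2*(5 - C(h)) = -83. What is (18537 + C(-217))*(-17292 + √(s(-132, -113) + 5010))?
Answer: -321345882 + 37167*√4957/2 ≈ -3.2004e+8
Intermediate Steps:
C(h) = 93/2 (C(h) = 5 - ½*(-83) = 5 + 83/2 = 93/2)
s(M, X) = -53 (s(M, X) = -31 - 22 = -53)
(18537 + C(-217))*(-17292 + √(s(-132, -113) + 5010)) = (18537 + 93/2)*(-17292 + √(-53 + 5010)) = 37167*(-17292 + √4957)/2 = -321345882 + 37167*√4957/2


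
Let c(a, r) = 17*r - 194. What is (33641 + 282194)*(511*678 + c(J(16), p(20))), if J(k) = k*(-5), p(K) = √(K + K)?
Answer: 109362290440 + 10738390*√10 ≈ 1.0940e+11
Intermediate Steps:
p(K) = √2*√K (p(K) = √(2*K) = √2*√K)
J(k) = -5*k
c(a, r) = -194 + 17*r
(33641 + 282194)*(511*678 + c(J(16), p(20))) = (33641 + 282194)*(511*678 + (-194 + 17*(√2*√20))) = 315835*(346458 + (-194 + 17*(√2*(2*√5)))) = 315835*(346458 + (-194 + 17*(2*√10))) = 315835*(346458 + (-194 + 34*√10)) = 315835*(346264 + 34*√10) = 109362290440 + 10738390*√10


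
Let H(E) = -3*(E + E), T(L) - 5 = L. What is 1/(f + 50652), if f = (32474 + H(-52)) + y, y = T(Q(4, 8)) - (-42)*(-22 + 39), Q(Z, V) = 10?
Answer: 1/84167 ≈ 1.1881e-5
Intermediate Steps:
T(L) = 5 + L
y = 729 (y = (5 + 10) - (-42)*(-22 + 39) = 15 - (-42)*17 = 15 - 1*(-714) = 15 + 714 = 729)
H(E) = -6*E
f = 33515 (f = (32474 - 6*(-52)) + 729 = (32474 + 312) + 729 = 32786 + 729 = 33515)
1/(f + 50652) = 1/(33515 + 50652) = 1/84167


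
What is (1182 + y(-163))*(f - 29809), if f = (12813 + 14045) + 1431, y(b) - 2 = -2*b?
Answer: -2295200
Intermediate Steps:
y(b) = 2 - 2*b
f = 28289 (f = 26858 + 1431 = 28289)
(1182 + y(-163))*(f - 29809) = (1182 + (2 - 2*(-163)))*(28289 - 29809) = (1182 + (2 + 326))*(-1520) = (1182 + 328)*(-1520) = 1510*(-1520) = -2295200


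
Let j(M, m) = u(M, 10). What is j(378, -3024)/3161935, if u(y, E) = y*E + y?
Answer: 594/451705 ≈ 0.0013150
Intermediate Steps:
u(y, E) = y + E*y (u(y, E) = E*y + y = y + E*y)
j(M, m) = 11*M (j(M, m) = M*(1 + 10) = M*11 = 11*M)
j(378, -3024)/3161935 = (11*378)/3161935 = 4158*(1/3161935) = 594/451705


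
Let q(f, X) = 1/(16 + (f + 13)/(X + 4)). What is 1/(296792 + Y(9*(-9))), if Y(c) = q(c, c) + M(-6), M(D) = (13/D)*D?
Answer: 1300/385846577 ≈ 3.3692e-6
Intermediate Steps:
q(f, X) = 1/(16 + (13 + f)/(4 + X))
M(D) = 13
Y(c) = 13 + (4 + c)/(77 + 17*c) (Y(c) = (4 + c)/(77 + c + 16*c) + 13 = (4 + c)/(77 + 17*c) + 13 = 13 + (4 + c)/(77 + 17*c))
1/(296792 + Y(9*(-9))) = 1/(296792 + 3*(335 + 74*(9*(-9)))/(77 + 17*(9*(-9)))) = 1/(296792 + 3*(335 + 74*(-81))/(77 + 17*(-81))) = 1/(296792 + 3*(335 - 5994)/(77 - 1377)) = 1/(296792 + 3*(-5659)/(-1300)) = 1/(296792 + 3*(-1/1300)*(-5659)) = 1/(296792 + 16977/1300) = 1/(385846577/1300) = 1300/385846577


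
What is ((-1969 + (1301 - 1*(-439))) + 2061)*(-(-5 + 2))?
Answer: 5496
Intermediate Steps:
((-1969 + (1301 - 1*(-439))) + 2061)*(-(-5 + 2)) = ((-1969 + (1301 + 439)) + 2061)*(-1*(-3)) = ((-1969 + 1740) + 2061)*3 = (-229 + 2061)*3 = 1832*3 = 5496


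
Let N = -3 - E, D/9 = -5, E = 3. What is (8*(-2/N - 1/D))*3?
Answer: 128/15 ≈ 8.5333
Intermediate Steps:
D = -45 (D = 9*(-5) = -45)
N = -6 (N = -3 - 1*3 = -3 - 3 = -6)
(8*(-2/N - 1/D))*3 = (8*(-2/(-6) - 1/(-45)))*3 = (8*(-2*(-1/6) - 1*(-1/45)))*3 = (8*(1/3 + 1/45))*3 = (8*(16/45))*3 = (128/45)*3 = 128/15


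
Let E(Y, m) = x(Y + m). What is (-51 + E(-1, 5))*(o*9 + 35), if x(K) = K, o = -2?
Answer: -799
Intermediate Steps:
E(Y, m) = Y + m
(-51 + E(-1, 5))*(o*9 + 35) = (-51 + (-1 + 5))*(-2*9 + 35) = (-51 + 4)*(-18 + 35) = -47*17 = -799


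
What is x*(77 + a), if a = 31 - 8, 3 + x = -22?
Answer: -2500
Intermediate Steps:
x = -25 (x = -3 - 22 = -25)
a = 23
x*(77 + a) = -25*(77 + 23) = -25*100 = -2500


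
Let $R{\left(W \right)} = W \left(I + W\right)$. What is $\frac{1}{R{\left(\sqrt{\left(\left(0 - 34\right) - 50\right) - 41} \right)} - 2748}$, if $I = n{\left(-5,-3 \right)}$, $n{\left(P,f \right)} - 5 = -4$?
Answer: $- \frac{i}{5 \sqrt{5} + 2873 i} \approx -0.00034806 - 1.3545 \cdot 10^{-6} i$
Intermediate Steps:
$n{\left(P,f \right)} = 1$ ($n{\left(P,f \right)} = 5 - 4 = 1$)
$I = 1$
$R{\left(W \right)} = W \left(1 + W\right)$
$\frac{1}{R{\left(\sqrt{\left(\left(0 - 34\right) - 50\right) - 41} \right)} - 2748} = \frac{1}{\sqrt{\left(\left(0 - 34\right) - 50\right) - 41} \left(1 + \sqrt{\left(\left(0 - 34\right) - 50\right) - 41}\right) - 2748} = \frac{1}{\sqrt{\left(-34 - 50\right) + \left(-55 + 14\right)} \left(1 + \sqrt{\left(-34 - 50\right) + \left(-55 + 14\right)}\right) - 2748} = \frac{1}{\sqrt{-84 - 41} \left(1 + \sqrt{-84 - 41}\right) - 2748} = \frac{1}{\sqrt{-125} \left(1 + \sqrt{-125}\right) - 2748} = \frac{1}{5 i \sqrt{5} \left(1 + 5 i \sqrt{5}\right) - 2748} = \frac{1}{-2748 + 5 i \sqrt{5} \left(1 + 5 i \sqrt{5}\right)}$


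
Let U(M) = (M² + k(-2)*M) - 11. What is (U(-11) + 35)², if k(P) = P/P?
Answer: 17956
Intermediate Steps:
k(P) = 1
U(M) = -11 + M + M² (U(M) = (M² + 1*M) - 11 = (M² + M) - 11 = (M + M²) - 11 = -11 + M + M²)
(U(-11) + 35)² = ((-11 - 11 + (-11)²) + 35)² = ((-11 - 11 + 121) + 35)² = (99 + 35)² = 134² = 17956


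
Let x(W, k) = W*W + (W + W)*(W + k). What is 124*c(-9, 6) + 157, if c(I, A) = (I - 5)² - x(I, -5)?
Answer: -16831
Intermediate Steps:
x(W, k) = W² + 2*W*(W + k) (x(W, k) = W² + (2*W)*(W + k) = W² + 2*W*(W + k))
c(I, A) = (-5 + I)² - I*(-10 + 3*I) (c(I, A) = (I - 5)² - I*(2*(-5) + 3*I) = (-5 + I)² - I*(-10 + 3*I))
124*c(-9, 6) + 157 = 124*(25 - 2*(-9)²) + 157 = 124*(25 - 2*81) + 157 = 124*(25 - 162) + 157 = 124*(-137) + 157 = -16988 + 157 = -16831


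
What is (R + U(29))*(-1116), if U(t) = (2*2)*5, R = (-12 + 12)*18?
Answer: -22320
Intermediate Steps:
R = 0 (R = 0*18 = 0)
U(t) = 20 (U(t) = 4*5 = 20)
(R + U(29))*(-1116) = (0 + 20)*(-1116) = 20*(-1116) = -22320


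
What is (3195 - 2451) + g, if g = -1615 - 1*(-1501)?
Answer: 630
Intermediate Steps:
g = -114 (g = -1615 + 1501 = -114)
(3195 - 2451) + g = (3195 - 2451) - 114 = 744 - 114 = 630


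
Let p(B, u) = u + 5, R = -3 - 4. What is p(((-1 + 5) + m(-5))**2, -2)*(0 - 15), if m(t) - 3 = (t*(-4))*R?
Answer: -45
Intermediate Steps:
R = -7
m(t) = 3 + 28*t (m(t) = 3 + (t*(-4))*(-7) = 3 - 4*t*(-7) = 3 + 28*t)
p(B, u) = 5 + u
p(((-1 + 5) + m(-5))**2, -2)*(0 - 15) = (5 - 2)*(0 - 15) = 3*(-15) = -45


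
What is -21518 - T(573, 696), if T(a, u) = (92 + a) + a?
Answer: -22756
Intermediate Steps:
T(a, u) = 92 + 2*a
-21518 - T(573, 696) = -21518 - (92 + 2*573) = -21518 - (92 + 1146) = -21518 - 1*1238 = -21518 - 1238 = -22756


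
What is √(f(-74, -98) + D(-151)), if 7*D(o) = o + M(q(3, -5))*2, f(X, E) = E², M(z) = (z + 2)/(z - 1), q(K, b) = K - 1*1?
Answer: √469595/7 ≈ 97.896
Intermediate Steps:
q(K, b) = -1 + K (q(K, b) = K - 1 = -1 + K)
M(z) = (2 + z)/(-1 + z)
D(o) = 8/7 + o/7 (D(o) = (o + ((2 + (-1 + 3))/(-1 + (-1 + 3)))*2)/7 = (o + ((2 + 2)/(-1 + 2))*2)/7 = (o + (4/1)*2)/7 = (o + (1*4)*2)/7 = (o + 4*2)/7 = (o + 8)/7 = (8 + o)/7 = 8/7 + o/7)
√(f(-74, -98) + D(-151)) = √((-98)² + (8/7 + (⅐)*(-151))) = √(9604 + (8/7 - 151/7)) = √(9604 - 143/7) = √(67085/7) = √469595/7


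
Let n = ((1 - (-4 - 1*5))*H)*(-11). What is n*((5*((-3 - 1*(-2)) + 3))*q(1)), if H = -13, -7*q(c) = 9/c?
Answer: -128700/7 ≈ -18386.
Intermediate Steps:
q(c) = -9/(7*c)
n = 1430 (n = ((1 - (-4 - 1*5))*(-13))*(-11) = ((1 - (-4 - 5))*(-13))*(-11) = ((1 - 1*(-9))*(-13))*(-11) = ((1 + 9)*(-13))*(-11) = (10*(-13))*(-11) = -130*(-11) = 1430)
n*((5*((-3 - 1*(-2)) + 3))*q(1)) = 1430*((5*((-3 - 1*(-2)) + 3))*(-9/7/1)) = 1430*((5*((-3 + 2) + 3))*(-9/7*1)) = 1430*((5*(-1 + 3))*(-9/7)) = 1430*((5*2)*(-9/7)) = 1430*(10*(-9/7)) = 1430*(-90/7) = -128700/7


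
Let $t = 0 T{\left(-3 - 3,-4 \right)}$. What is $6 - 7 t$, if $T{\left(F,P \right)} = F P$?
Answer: $6$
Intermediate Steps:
$t = 0$ ($t = 0 \left(-3 - 3\right) \left(-4\right) = 0 \left(\left(-6\right) \left(-4\right)\right) = 0 \cdot 24 = 0$)
$6 - 7 t = 6 - 0 = 6 + 0 = 6$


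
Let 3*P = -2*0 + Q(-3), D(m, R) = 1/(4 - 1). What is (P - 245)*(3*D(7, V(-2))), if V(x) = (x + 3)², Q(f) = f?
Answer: -246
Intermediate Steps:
V(x) = (3 + x)²
D(m, R) = ⅓ (D(m, R) = 1/3 = ⅓)
P = -1 (P = (-2*0 - 3)/3 = (0 - 3)/3 = (⅓)*(-3) = -1)
(P - 245)*(3*D(7, V(-2))) = (-1 - 245)*(3*(⅓)) = -246*1 = -246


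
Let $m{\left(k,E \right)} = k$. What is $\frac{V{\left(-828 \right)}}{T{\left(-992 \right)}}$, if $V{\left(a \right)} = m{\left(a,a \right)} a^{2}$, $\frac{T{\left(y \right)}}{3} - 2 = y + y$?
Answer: $\frac{94610592}{991} \approx 95470.0$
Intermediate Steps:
$T{\left(y \right)} = 6 + 6 y$ ($T{\left(y \right)} = 6 + 3 \left(y + y\right) = 6 + 3 \cdot 2 y = 6 + 6 y$)
$V{\left(a \right)} = a^{3}$ ($V{\left(a \right)} = a a^{2} = a^{3}$)
$\frac{V{\left(-828 \right)}}{T{\left(-992 \right)}} = \frac{\left(-828\right)^{3}}{6 + 6 \left(-992\right)} = - \frac{567663552}{6 - 5952} = - \frac{567663552}{-5946} = \left(-567663552\right) \left(- \frac{1}{5946}\right) = \frac{94610592}{991}$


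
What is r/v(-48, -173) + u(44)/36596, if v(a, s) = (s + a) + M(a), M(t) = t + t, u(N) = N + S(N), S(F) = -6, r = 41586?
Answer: -760934605/5800466 ≈ -131.19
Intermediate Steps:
u(N) = -6 + N (u(N) = N - 6 = -6 + N)
M(t) = 2*t
v(a, s) = s + 3*a (v(a, s) = (s + a) + 2*a = (a + s) + 2*a = s + 3*a)
r/v(-48, -173) + u(44)/36596 = 41586/(-173 + 3*(-48)) + (-6 + 44)/36596 = 41586/(-173 - 144) + 38*(1/36596) = 41586/(-317) + 19/18298 = 41586*(-1/317) + 19/18298 = -41586/317 + 19/18298 = -760934605/5800466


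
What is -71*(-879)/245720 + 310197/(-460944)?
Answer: -1977273031/4719298320 ≈ -0.41898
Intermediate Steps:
-71*(-879)/245720 + 310197/(-460944) = 62409*(1/245720) + 310197*(-1/460944) = 62409/245720 - 103399/153648 = -1977273031/4719298320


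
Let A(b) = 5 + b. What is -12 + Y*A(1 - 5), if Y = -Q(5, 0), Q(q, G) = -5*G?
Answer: -12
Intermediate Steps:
Y = 0 (Y = -(-5)*0 = -1*0 = 0)
-12 + Y*A(1 - 5) = -12 + 0*(5 + (1 - 5)) = -12 + 0*(5 - 4) = -12 + 0*1 = -12 + 0 = -12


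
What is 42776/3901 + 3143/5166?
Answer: 33320237/2878938 ≈ 11.574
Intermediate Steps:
42776/3901 + 3143/5166 = 42776*(1/3901) + 3143*(1/5166) = 42776/3901 + 449/738 = 33320237/2878938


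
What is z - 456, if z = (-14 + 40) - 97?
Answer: -527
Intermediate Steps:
z = -71 (z = 26 - 97 = -71)
z - 456 = -71 - 456 = -527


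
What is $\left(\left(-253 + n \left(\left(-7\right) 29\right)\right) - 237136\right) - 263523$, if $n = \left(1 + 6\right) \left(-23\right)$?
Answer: $-468229$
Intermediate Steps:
$n = -161$ ($n = 7 \left(-23\right) = -161$)
$\left(\left(-253 + n \left(\left(-7\right) 29\right)\right) - 237136\right) - 263523 = \left(\left(-253 - 161 \left(\left(-7\right) 29\right)\right) - 237136\right) - 263523 = \left(\left(-253 - -32683\right) - 237136\right) - 263523 = \left(\left(-253 + 32683\right) - 237136\right) - 263523 = \left(32430 - 237136\right) - 263523 = -204706 - 263523 = -468229$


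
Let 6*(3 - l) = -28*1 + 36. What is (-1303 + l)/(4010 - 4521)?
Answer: 3904/1533 ≈ 2.5466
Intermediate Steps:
l = 5/3 (l = 3 - (-28*1 + 36)/6 = 3 - (-28 + 36)/6 = 3 - ⅙*8 = 3 - 4/3 = 5/3 ≈ 1.6667)
(-1303 + l)/(4010 - 4521) = (-1303 + 5/3)/(4010 - 4521) = -3904/3/(-511) = -3904/3*(-1/511) = 3904/1533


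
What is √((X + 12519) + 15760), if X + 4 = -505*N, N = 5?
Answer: 5*√1030 ≈ 160.47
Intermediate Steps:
X = -2529 (X = -4 - 505*5 = -4 - 2525 = -2529)
√((X + 12519) + 15760) = √((-2529 + 12519) + 15760) = √(9990 + 15760) = √25750 = 5*√1030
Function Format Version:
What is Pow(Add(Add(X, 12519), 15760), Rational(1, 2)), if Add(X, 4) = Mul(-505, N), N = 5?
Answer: Mul(5, Pow(1030, Rational(1, 2))) ≈ 160.47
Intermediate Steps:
X = -2529 (X = Add(-4, Mul(-505, 5)) = Add(-4, -2525) = -2529)
Pow(Add(Add(X, 12519), 15760), Rational(1, 2)) = Pow(Add(Add(-2529, 12519), 15760), Rational(1, 2)) = Pow(Add(9990, 15760), Rational(1, 2)) = Pow(25750, Rational(1, 2)) = Mul(5, Pow(1030, Rational(1, 2)))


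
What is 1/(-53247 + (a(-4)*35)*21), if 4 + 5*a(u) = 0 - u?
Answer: -1/53247 ≈ -1.8780e-5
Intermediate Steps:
a(u) = -⅘ - u/5 (a(u) = -⅘ + (0 - u)/5 = -⅘ + (-u)/5 = -⅘ - u/5)
1/(-53247 + (a(-4)*35)*21) = 1/(-53247 + ((-⅘ - ⅕*(-4))*35)*21) = 1/(-53247 + ((-⅘ + ⅘)*35)*21) = 1/(-53247 + (0*35)*21) = 1/(-53247 + 0*21) = 1/(-53247 + 0) = 1/(-53247) = -1/53247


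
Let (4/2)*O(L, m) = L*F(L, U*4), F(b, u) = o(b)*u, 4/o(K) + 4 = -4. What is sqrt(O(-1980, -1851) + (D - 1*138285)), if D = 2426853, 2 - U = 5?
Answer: 2*sqrt(570657) ≈ 1510.8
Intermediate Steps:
U = -3 (U = 2 - 1*5 = 2 - 5 = -3)
o(K) = -1/2 (o(K) = 4/(-4 - 4) = 4/(-8) = 4*(-1/8) = -1/2)
F(b, u) = -u/2
O(L, m) = 3*L (O(L, m) = (L*(-(-3)*4/2))/2 = (L*(-1/2*(-12)))/2 = (L*6)/2 = (6*L)/2 = 3*L)
sqrt(O(-1980, -1851) + (D - 1*138285)) = sqrt(3*(-1980) + (2426853 - 1*138285)) = sqrt(-5940 + (2426853 - 138285)) = sqrt(-5940 + 2288568) = sqrt(2282628) = 2*sqrt(570657)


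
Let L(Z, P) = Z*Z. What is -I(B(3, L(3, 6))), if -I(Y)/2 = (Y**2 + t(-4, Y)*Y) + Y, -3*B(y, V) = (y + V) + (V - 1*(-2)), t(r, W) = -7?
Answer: 1886/9 ≈ 209.56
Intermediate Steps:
L(Z, P) = Z**2
B(y, V) = -2/3 - 2*V/3 - y/3 (B(y, V) = -((y + V) + (V - 1*(-2)))/3 = -((V + y) + (V + 2))/3 = -((V + y) + (2 + V))/3 = -(2 + y + 2*V)/3 = -2/3 - 2*V/3 - y/3)
I(Y) = -2*Y**2 + 12*Y (I(Y) = -2*((Y**2 - 7*Y) + Y) = -2*(Y**2 - 6*Y) = -2*Y**2 + 12*Y)
-I(B(3, L(3, 6))) = -2*(-2/3 - 2/3*3**2 - 1/3*3)*(6 - (-2/3 - 2/3*3**2 - 1/3*3)) = -2*(-2/3 - 2/3*9 - 1)*(6 - (-2/3 - 2/3*9 - 1)) = -2*(-2/3 - 6 - 1)*(6 - (-2/3 - 6 - 1)) = -2*(-23)*(6 - 1*(-23/3))/3 = -2*(-23)*(6 + 23/3)/3 = -2*(-23)*41/(3*3) = -1*(-1886/9) = 1886/9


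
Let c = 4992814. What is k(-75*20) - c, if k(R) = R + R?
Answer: -4995814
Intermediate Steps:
k(R) = 2*R
k(-75*20) - c = 2*(-75*20) - 1*4992814 = 2*(-1500) - 4992814 = -3000 - 4992814 = -4995814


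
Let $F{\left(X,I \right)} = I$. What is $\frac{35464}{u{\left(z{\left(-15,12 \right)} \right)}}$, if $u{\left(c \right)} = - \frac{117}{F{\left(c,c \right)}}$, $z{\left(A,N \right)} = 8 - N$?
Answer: $\frac{10912}{9} \approx 1212.4$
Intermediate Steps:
$u{\left(c \right)} = - \frac{117}{c}$
$\frac{35464}{u{\left(z{\left(-15,12 \right)} \right)}} = \frac{35464}{\left(-117\right) \frac{1}{8 - 12}} = \frac{35464}{\left(-117\right) \frac{1}{-4}} = \frac{35464}{\left(-117\right) \left(- \frac{1}{4}\right)} = \frac{35464}{\frac{117}{4}} = 35464 \cdot \frac{4}{117} = \frac{10912}{9}$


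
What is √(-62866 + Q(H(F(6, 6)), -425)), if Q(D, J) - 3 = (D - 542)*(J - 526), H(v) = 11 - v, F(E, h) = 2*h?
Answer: √453530 ≈ 673.45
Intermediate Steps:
Q(D, J) = 3 + (-542 + D)*(-526 + J) (Q(D, J) = 3 + (D - 542)*(J - 526) = 3 + (-542 + D)*(-526 + J))
√(-62866 + Q(H(F(6, 6)), -425)) = √(-62866 + (285095 - 542*(-425) - 526*(11 - 2*6) + (11 - 2*6)*(-425))) = √(-62866 + (285095 + 230350 - 526*(11 - 1*12) + (11 - 1*12)*(-425))) = √(-62866 + (285095 + 230350 - 526*(11 - 12) + (11 - 12)*(-425))) = √(-62866 + (285095 + 230350 - 526*(-1) - 1*(-425))) = √(-62866 + (285095 + 230350 + 526 + 425)) = √(-62866 + 516396) = √453530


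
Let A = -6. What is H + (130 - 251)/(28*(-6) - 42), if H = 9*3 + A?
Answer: 4531/210 ≈ 21.576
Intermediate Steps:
H = 21 (H = 9*3 - 6 = 27 - 6 = 21)
H + (130 - 251)/(28*(-6) - 42) = 21 + (130 - 251)/(28*(-6) - 42) = 21 - 121/(-168 - 42) = 21 - 121/(-210) = 21 - 121*(-1/210) = 21 + 121/210 = 4531/210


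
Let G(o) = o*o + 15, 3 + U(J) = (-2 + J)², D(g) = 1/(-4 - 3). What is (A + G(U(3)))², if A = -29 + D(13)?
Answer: 5041/49 ≈ 102.88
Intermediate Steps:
D(g) = -⅐ (D(g) = 1/(-7) = -⅐)
U(J) = -3 + (-2 + J)²
A = -204/7 (A = -29 - ⅐ = -204/7 ≈ -29.143)
G(o) = 15 + o² (G(o) = o² + 15 = 15 + o²)
(A + G(U(3)))² = (-204/7 + (15 + (-3 + (-2 + 3)²)²))² = (-204/7 + (15 + (-3 + 1²)²))² = (-204/7 + (15 + (-3 + 1)²))² = (-204/7 + (15 + (-2)²))² = (-204/7 + (15 + 4))² = (-204/7 + 19)² = (-71/7)² = 5041/49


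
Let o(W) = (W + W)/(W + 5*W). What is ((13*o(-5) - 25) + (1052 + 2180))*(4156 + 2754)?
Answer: 66570940/3 ≈ 2.2190e+7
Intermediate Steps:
o(W) = ⅓ (o(W) = (2*W)/((6*W)) = (2*W)*(1/(6*W)) = ⅓)
((13*o(-5) - 25) + (1052 + 2180))*(4156 + 2754) = ((13*(⅓) - 25) + (1052 + 2180))*(4156 + 2754) = ((13/3 - 25) + 3232)*6910 = (-62/3 + 3232)*6910 = (9634/3)*6910 = 66570940/3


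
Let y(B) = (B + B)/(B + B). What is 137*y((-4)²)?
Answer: 137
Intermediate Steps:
y(B) = 1 (y(B) = (2*B)/((2*B)) = (2*B)*(1/(2*B)) = 1)
137*y((-4)²) = 137*1 = 137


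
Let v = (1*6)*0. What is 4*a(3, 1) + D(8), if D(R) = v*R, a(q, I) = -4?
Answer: -16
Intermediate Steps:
v = 0 (v = 6*0 = 0)
D(R) = 0 (D(R) = 0*R = 0)
4*a(3, 1) + D(8) = 4*(-4) + 0 = -16 + 0 = -16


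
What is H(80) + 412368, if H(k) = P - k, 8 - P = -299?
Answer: 412595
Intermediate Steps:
P = 307 (P = 8 - 1*(-299) = 8 + 299 = 307)
H(k) = 307 - k
H(80) + 412368 = (307 - 1*80) + 412368 = (307 - 80) + 412368 = 227 + 412368 = 412595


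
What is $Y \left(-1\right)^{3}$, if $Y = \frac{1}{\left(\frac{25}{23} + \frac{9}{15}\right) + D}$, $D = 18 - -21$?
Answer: $- \frac{115}{4679} \approx -0.024578$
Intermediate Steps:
$D = 39$ ($D = 18 + 21 = 39$)
$Y = \frac{115}{4679}$ ($Y = \frac{1}{\left(\frac{25}{23} + \frac{9}{15}\right) + 39} = \frac{1}{\left(25 \cdot \frac{1}{23} + 9 \cdot \frac{1}{15}\right) + 39} = \frac{1}{\left(\frac{25}{23} + \frac{3}{5}\right) + 39} = \frac{1}{\frac{194}{115} + 39} = \frac{1}{\frac{4679}{115}} = \frac{115}{4679} \approx 0.024578$)
$Y \left(-1\right)^{3} = \frac{115 \left(-1\right)^{3}}{4679} = \frac{115}{4679} \left(-1\right) = - \frac{115}{4679}$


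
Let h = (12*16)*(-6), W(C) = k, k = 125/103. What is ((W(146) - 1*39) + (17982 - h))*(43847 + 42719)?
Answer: 170267531060/103 ≈ 1.6531e+9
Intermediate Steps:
k = 125/103 (k = 125*(1/103) = 125/103 ≈ 1.2136)
W(C) = 125/103
h = -1152 (h = 192*(-6) = -1152)
((W(146) - 1*39) + (17982 - h))*(43847 + 42719) = ((125/103 - 1*39) + (17982 - 1*(-1152)))*(43847 + 42719) = ((125/103 - 39) + (17982 + 1152))*86566 = (-3892/103 + 19134)*86566 = (1966910/103)*86566 = 170267531060/103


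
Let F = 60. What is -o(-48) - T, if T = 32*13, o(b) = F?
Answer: -476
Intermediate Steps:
o(b) = 60
T = 416
-o(-48) - T = -1*60 - 1*416 = -60 - 416 = -476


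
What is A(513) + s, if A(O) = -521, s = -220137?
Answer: -220658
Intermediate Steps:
A(513) + s = -521 - 220137 = -220658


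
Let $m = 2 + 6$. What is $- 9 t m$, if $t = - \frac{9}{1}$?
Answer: $648$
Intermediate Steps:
$m = 8$
$t = -9$ ($t = \left(-9\right) 1 = -9$)
$- 9 t m = \left(-9\right) \left(-9\right) 8 = 81 \cdot 8 = 648$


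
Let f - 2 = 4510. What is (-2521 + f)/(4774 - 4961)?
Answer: -181/17 ≈ -10.647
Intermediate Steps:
f = 4512 (f = 2 + 4510 = 4512)
(-2521 + f)/(4774 - 4961) = (-2521 + 4512)/(4774 - 4961) = 1991/(-187) = 1991*(-1/187) = -181/17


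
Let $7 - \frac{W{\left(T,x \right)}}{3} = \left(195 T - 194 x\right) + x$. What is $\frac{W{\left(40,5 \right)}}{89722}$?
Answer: $- \frac{10242}{44861} \approx -0.22831$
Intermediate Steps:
$W{\left(T,x \right)} = 21 - 585 T + 579 x$ ($W{\left(T,x \right)} = 21 - 3 \left(\left(195 T - 194 x\right) + x\right) = 21 - 3 \left(\left(- 194 x + 195 T\right) + x\right) = 21 - 3 \left(- 193 x + 195 T\right) = 21 - \left(- 579 x + 585 T\right) = 21 - 585 T + 579 x$)
$\frac{W{\left(40,5 \right)}}{89722} = \frac{21 - 23400 + 579 \cdot 5}{89722} = \left(21 - 23400 + 2895\right) \frac{1}{89722} = \left(-20484\right) \frac{1}{89722} = - \frac{10242}{44861}$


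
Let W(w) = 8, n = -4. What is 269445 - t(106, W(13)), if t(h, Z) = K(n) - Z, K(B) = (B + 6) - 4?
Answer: 269455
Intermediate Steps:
K(B) = 2 + B (K(B) = (6 + B) - 4 = 2 + B)
t(h, Z) = -2 - Z (t(h, Z) = (2 - 4) - Z = -2 - Z)
269445 - t(106, W(13)) = 269445 - (-2 - 1*8) = 269445 - (-2 - 8) = 269445 - 1*(-10) = 269445 + 10 = 269455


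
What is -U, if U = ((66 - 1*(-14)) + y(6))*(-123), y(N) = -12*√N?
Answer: 9840 - 1476*√6 ≈ 6224.6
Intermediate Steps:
U = -9840 + 1476*√6 (U = ((66 - 1*(-14)) - 12*√6)*(-123) = ((66 + 14) - 12*√6)*(-123) = (80 - 12*√6)*(-123) = -9840 + 1476*√6 ≈ -6224.6)
-U = -(-9840 + 1476*√6) = 9840 - 1476*√6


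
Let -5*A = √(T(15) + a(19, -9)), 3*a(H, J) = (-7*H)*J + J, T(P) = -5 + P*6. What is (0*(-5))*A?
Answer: 0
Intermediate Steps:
T(P) = -5 + 6*P
a(H, J) = J/3 - 7*H*J/3 (a(H, J) = ((-7*H)*J + J)/3 = (-7*H*J + J)/3 = (J - 7*H*J)/3 = J/3 - 7*H*J/3)
A = -√481/5 (A = -√((-5 + 6*15) + (⅓)*(-9)*(1 - 7*19))/5 = -√((-5 + 90) + (⅓)*(-9)*(1 - 133))/5 = -√(85 + (⅓)*(-9)*(-132))/5 = -√(85 + 396)/5 = -√481/5 ≈ -4.3863)
(0*(-5))*A = (0*(-5))*(-√481/5) = 0*(-√481/5) = 0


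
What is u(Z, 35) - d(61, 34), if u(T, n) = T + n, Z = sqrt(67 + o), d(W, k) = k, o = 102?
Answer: 14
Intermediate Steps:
Z = 13 (Z = sqrt(67 + 102) = sqrt(169) = 13)
u(Z, 35) - d(61, 34) = (13 + 35) - 1*34 = 48 - 34 = 14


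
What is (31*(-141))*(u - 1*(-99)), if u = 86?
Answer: -808635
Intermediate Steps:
(31*(-141))*(u - 1*(-99)) = (31*(-141))*(86 - 1*(-99)) = -4371*(86 + 99) = -4371*185 = -808635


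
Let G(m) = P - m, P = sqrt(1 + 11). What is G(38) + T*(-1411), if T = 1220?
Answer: -1721458 + 2*sqrt(3) ≈ -1.7215e+6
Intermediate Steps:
P = 2*sqrt(3) (P = sqrt(12) = 2*sqrt(3) ≈ 3.4641)
G(m) = -m + 2*sqrt(3) (G(m) = 2*sqrt(3) - m = -m + 2*sqrt(3))
G(38) + T*(-1411) = (-1*38 + 2*sqrt(3)) + 1220*(-1411) = (-38 + 2*sqrt(3)) - 1721420 = -1721458 + 2*sqrt(3)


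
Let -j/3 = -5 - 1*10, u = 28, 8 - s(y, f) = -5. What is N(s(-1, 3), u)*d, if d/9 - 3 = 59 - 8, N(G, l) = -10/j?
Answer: -108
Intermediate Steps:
s(y, f) = 13 (s(y, f) = 8 - 1*(-5) = 8 + 5 = 13)
j = 45 (j = -3*(-5 - 1*10) = -3*(-5 - 10) = -3*(-15) = 45)
N(G, l) = -2/9 (N(G, l) = -10/45 = -10*1/45 = -2/9)
d = 486 (d = 27 + 9*(59 - 8) = 27 + 9*51 = 27 + 459 = 486)
N(s(-1, 3), u)*d = -2/9*486 = -108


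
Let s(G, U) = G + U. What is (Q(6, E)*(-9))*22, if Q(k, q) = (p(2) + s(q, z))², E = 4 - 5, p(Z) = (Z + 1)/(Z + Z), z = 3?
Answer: -11979/8 ≈ -1497.4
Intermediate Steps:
p(Z) = (1 + Z)/(2*Z) (p(Z) = (1 + Z)/((2*Z)) = (1 + Z)*(1/(2*Z)) = (1 + Z)/(2*Z))
E = -1
Q(k, q) = (15/4 + q)² (Q(k, q) = ((½)*(1 + 2)/2 + (q + 3))² = ((½)*(½)*3 + (3 + q))² = (¾ + (3 + q))² = (15/4 + q)²)
(Q(6, E)*(-9))*22 = (((15 + 4*(-1))²/16)*(-9))*22 = (((15 - 4)²/16)*(-9))*22 = (((1/16)*11²)*(-9))*22 = (((1/16)*121)*(-9))*22 = ((121/16)*(-9))*22 = -1089/16*22 = -11979/8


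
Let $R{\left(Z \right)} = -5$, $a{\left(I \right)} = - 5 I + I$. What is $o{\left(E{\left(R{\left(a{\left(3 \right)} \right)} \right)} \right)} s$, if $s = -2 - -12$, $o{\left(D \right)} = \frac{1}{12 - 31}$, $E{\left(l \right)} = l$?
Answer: $- \frac{10}{19} \approx -0.52632$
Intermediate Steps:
$a{\left(I \right)} = - 4 I$
$o{\left(D \right)} = - \frac{1}{19}$ ($o{\left(D \right)} = \frac{1}{-19} = - \frac{1}{19}$)
$s = 10$ ($s = -2 + 12 = 10$)
$o{\left(E{\left(R{\left(a{\left(3 \right)} \right)} \right)} \right)} s = \left(- \frac{1}{19}\right) 10 = - \frac{10}{19}$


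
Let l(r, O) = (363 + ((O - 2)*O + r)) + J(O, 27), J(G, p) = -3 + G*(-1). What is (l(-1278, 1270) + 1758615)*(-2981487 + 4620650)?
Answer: 5518712679281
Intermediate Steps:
J(G, p) = -3 - G
l(r, O) = 360 + r - O + O*(-2 + O) (l(r, O) = (363 + ((O - 2)*O + r)) + (-3 - O) = (363 + ((-2 + O)*O + r)) + (-3 - O) = (363 + (O*(-2 + O) + r)) + (-3 - O) = (363 + (r + O*(-2 + O))) + (-3 - O) = (363 + r + O*(-2 + O)) + (-3 - O) = 360 + r - O + O*(-2 + O))
(l(-1278, 1270) + 1758615)*(-2981487 + 4620650) = ((360 - 1278 + 1270² - 3*1270) + 1758615)*(-2981487 + 4620650) = ((360 - 1278 + 1612900 - 3810) + 1758615)*1639163 = (1608172 + 1758615)*1639163 = 3366787*1639163 = 5518712679281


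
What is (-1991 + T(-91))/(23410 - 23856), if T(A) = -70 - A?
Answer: 985/223 ≈ 4.4170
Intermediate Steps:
(-1991 + T(-91))/(23410 - 23856) = (-1991 + (-70 - 1*(-91)))/(23410 - 23856) = (-1991 + (-70 + 91))/(-446) = (-1991 + 21)*(-1/446) = -1970*(-1/446) = 985/223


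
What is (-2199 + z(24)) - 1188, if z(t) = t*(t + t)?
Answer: -2235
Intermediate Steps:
z(t) = 2*t² (z(t) = t*(2*t) = 2*t²)
(-2199 + z(24)) - 1188 = (-2199 + 2*24²) - 1188 = (-2199 + 2*576) - 1188 = (-2199 + 1152) - 1188 = -1047 - 1188 = -2235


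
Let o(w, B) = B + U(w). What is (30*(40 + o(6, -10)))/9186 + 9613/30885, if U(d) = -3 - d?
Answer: 17960428/47284935 ≈ 0.37983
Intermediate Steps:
o(w, B) = -3 + B - w (o(w, B) = B + (-3 - w) = -3 + B - w)
(30*(40 + o(6, -10)))/9186 + 9613/30885 = (30*(40 + (-3 - 10 - 1*6)))/9186 + 9613/30885 = (30*(40 + (-3 - 10 - 6)))*(1/9186) + 9613*(1/30885) = (30*(40 - 19))*(1/9186) + 9613/30885 = (30*21)*(1/9186) + 9613/30885 = 630*(1/9186) + 9613/30885 = 105/1531 + 9613/30885 = 17960428/47284935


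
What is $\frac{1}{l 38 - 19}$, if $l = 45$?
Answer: $\frac{1}{1691} \approx 0.00059137$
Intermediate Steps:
$\frac{1}{l 38 - 19} = \frac{1}{45 \cdot 38 - 19} = \frac{1}{1710 - 19} = \frac{1}{1691}$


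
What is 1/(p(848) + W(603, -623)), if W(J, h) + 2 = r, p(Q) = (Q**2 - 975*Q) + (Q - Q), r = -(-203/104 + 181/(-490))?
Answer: -25480/2744085893 ≈ -9.2854e-6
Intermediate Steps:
r = 59147/25480 (r = -(-203*1/104 + 181*(-1/490)) = -(-203/104 - 181/490) = -1*(-59147/25480) = 59147/25480 ≈ 2.3213)
p(Q) = Q**2 - 975*Q (p(Q) = (Q**2 - 975*Q) + 0 = Q**2 - 975*Q)
W(J, h) = 8187/25480 (W(J, h) = -2 + 59147/25480 = 8187/25480)
1/(p(848) + W(603, -623)) = 1/(848*(-975 + 848) + 8187/25480) = 1/(848*(-127) + 8187/25480) = 1/(-107696 + 8187/25480) = 1/(-2744085893/25480) = -25480/2744085893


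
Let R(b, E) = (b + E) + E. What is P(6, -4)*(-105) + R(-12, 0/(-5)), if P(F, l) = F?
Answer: -642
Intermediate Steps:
R(b, E) = b + 2*E (R(b, E) = (E + b) + E = b + 2*E)
P(6, -4)*(-105) + R(-12, 0/(-5)) = 6*(-105) + (-12 + 2*(0/(-5))) = -630 + (-12 + 2*(0*(-1/5))) = -630 + (-12 + 2*0) = -630 + (-12 + 0) = -630 - 12 = -642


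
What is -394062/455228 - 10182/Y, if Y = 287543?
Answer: -58972450581/65448812402 ≈ -0.90105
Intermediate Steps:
-394062/455228 - 10182/Y = -394062/455228 - 10182/287543 = -394062*1/455228 - 10182*1/287543 = -197031/227614 - 10182/287543 = -58972450581/65448812402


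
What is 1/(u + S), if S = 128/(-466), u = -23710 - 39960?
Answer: -233/14835174 ≈ -1.5706e-5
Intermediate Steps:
u = -63670
S = -64/233 (S = 128*(-1/466) = -64/233 ≈ -0.27468)
1/(u + S) = 1/(-63670 - 64/233) = 1/(-14835174/233) = -233/14835174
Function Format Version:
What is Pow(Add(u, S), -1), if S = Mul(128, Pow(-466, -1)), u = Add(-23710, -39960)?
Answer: Rational(-233, 14835174) ≈ -1.5706e-5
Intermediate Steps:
u = -63670
S = Rational(-64, 233) (S = Mul(128, Rational(-1, 466)) = Rational(-64, 233) ≈ -0.27468)
Pow(Add(u, S), -1) = Pow(Add(-63670, Rational(-64, 233)), -1) = Pow(Rational(-14835174, 233), -1) = Rational(-233, 14835174)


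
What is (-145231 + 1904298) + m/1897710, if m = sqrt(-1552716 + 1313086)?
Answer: 1759067 + I*sqrt(239630)/1897710 ≈ 1.7591e+6 + 0.00025795*I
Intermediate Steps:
m = I*sqrt(239630) (m = sqrt(-239630) = I*sqrt(239630) ≈ 489.52*I)
(-145231 + 1904298) + m/1897710 = (-145231 + 1904298) + (I*sqrt(239630))/1897710 = 1759067 + (I*sqrt(239630))*(1/1897710) = 1759067 + I*sqrt(239630)/1897710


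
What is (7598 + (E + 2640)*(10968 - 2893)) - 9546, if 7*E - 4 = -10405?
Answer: 65224289/7 ≈ 9.3178e+6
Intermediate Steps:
E = -10401/7 (E = 4/7 + (⅐)*(-10405) = 4/7 - 10405/7 = -10401/7 ≈ -1485.9)
(7598 + (E + 2640)*(10968 - 2893)) - 9546 = (7598 + (-10401/7 + 2640)*(10968 - 2893)) - 9546 = (7598 + (8079/7)*8075) - 9546 = (7598 + 65237925/7) - 9546 = 65291111/7 - 9546 = 65224289/7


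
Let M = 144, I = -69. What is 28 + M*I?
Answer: -9908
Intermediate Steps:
28 + M*I = 28 + 144*(-69) = 28 - 9936 = -9908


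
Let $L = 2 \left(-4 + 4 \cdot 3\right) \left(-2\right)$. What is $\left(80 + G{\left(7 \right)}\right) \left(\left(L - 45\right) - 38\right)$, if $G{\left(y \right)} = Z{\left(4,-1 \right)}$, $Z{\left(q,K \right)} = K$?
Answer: $-9085$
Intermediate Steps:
$G{\left(y \right)} = -1$
$L = -32$ ($L = 2 \left(-4 + 12\right) \left(-2\right) = 2 \cdot 8 \left(-2\right) = 2 \left(-16\right) = -32$)
$\left(80 + G{\left(7 \right)}\right) \left(\left(L - 45\right) - 38\right) = \left(80 - 1\right) \left(\left(-32 - 45\right) - 38\right) = 79 \left(-77 - 38\right) = 79 \left(-115\right) = -9085$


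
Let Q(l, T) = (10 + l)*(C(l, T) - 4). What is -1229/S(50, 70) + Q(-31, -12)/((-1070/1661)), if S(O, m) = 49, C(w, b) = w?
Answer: -12227189/10486 ≈ -1166.0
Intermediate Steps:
Q(l, T) = (-4 + l)*(10 + l) (Q(l, T) = (10 + l)*(l - 4) = (10 + l)*(-4 + l) = (-4 + l)*(10 + l))
-1229/S(50, 70) + Q(-31, -12)/((-1070/1661)) = -1229/49 + (-40 + (-31)² + 6*(-31))/((-1070/1661)) = -1229*1/49 + (-40 + 961 - 186)/((-1070*1/1661)) = -1229/49 + 735/(-1070/1661) = -1229/49 + 735*(-1661/1070) = -1229/49 - 244167/214 = -12227189/10486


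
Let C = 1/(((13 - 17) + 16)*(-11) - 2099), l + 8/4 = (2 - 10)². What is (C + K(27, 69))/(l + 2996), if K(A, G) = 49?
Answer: 4969/310109 ≈ 0.016023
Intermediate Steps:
l = 62 (l = -2 + (2 - 10)² = -2 + (-8)² = -2 + 64 = 62)
C = -1/2231 (C = 1/((-4 + 16)*(-11) - 2099) = 1/(12*(-11) - 2099) = 1/(-132 - 2099) = 1/(-2231) = -1/2231 ≈ -0.00044823)
(C + K(27, 69))/(l + 2996) = (-1/2231 + 49)/(62 + 2996) = (109318/2231)/3058 = (109318/2231)*(1/3058) = 4969/310109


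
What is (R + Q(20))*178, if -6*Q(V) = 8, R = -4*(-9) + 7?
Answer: 22250/3 ≈ 7416.7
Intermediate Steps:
R = 43 (R = 36 + 7 = 43)
Q(V) = -4/3 (Q(V) = -1/6*8 = -4/3)
(R + Q(20))*178 = (43 - 4/3)*178 = (125/3)*178 = 22250/3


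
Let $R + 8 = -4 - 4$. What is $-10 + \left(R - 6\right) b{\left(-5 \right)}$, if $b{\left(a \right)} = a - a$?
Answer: $-10$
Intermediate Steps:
$R = -16$ ($R = -8 - 8 = -16$)
$b{\left(a \right)} = 0$
$-10 + \left(R - 6\right) b{\left(-5 \right)} = -10 + \left(-16 - 6\right) 0 = -10 - 0 = -10 + 0 = -10$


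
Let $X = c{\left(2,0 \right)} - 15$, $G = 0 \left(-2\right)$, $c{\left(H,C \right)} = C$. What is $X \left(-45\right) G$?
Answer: $0$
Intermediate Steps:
$G = 0$
$X = -15$ ($X = 0 - 15 = -15$)
$X \left(-45\right) G = \left(-15\right) \left(-45\right) 0 = 675 \cdot 0 = 0$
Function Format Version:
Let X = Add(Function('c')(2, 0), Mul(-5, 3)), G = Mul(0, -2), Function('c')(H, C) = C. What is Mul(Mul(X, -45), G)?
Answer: 0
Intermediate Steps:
G = 0
X = -15 (X = Add(0, Mul(-5, 3)) = Add(0, -15) = -15)
Mul(Mul(X, -45), G) = Mul(Mul(-15, -45), 0) = Mul(675, 0) = 0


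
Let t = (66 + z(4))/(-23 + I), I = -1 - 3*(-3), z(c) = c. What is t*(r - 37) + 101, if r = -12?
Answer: 989/3 ≈ 329.67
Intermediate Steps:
I = 8 (I = -1 + 9 = 8)
t = -14/3 (t = (66 + 4)/(-23 + 8) = 70/(-15) = 70*(-1/15) = -14/3 ≈ -4.6667)
t*(r - 37) + 101 = -14*(-12 - 37)/3 + 101 = -14/3*(-49) + 101 = 686/3 + 101 = 989/3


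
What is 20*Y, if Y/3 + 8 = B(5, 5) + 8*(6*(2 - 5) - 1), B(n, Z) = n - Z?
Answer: -9600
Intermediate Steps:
Y = -480 (Y = -24 + 3*((5 - 1*5) + 8*(6*(2 - 5) - 1)) = -24 + 3*((5 - 5) + 8*(6*(-3) - 1)) = -24 + 3*(0 + 8*(-18 - 1)) = -24 + 3*(0 + 8*(-19)) = -24 + 3*(0 - 152) = -24 + 3*(-152) = -24 - 456 = -480)
20*Y = 20*(-480) = -9600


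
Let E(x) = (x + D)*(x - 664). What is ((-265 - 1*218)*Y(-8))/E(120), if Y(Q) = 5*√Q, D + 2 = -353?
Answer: -483*I*√2/12784 ≈ -0.053431*I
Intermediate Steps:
D = -355 (D = -2 - 353 = -355)
E(x) = (-664 + x)*(-355 + x) (E(x) = (x - 355)*(x - 664) = (-355 + x)*(-664 + x) = (-664 + x)*(-355 + x))
((-265 - 1*218)*Y(-8))/E(120) = ((-265 - 1*218)*(5*√(-8)))/(235720 + 120² - 1019*120) = ((-265 - 218)*(5*(2*I*√2)))/(235720 + 14400 - 122280) = -4830*I*√2/127840 = -4830*I*√2*(1/127840) = -483*I*√2/12784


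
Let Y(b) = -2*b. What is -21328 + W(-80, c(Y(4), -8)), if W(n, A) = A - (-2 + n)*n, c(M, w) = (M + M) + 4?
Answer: -27900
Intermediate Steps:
c(M, w) = 4 + 2*M (c(M, w) = 2*M + 4 = 4 + 2*M)
W(n, A) = A - n*(-2 + n)
-21328 + W(-80, c(Y(4), -8)) = -21328 + ((4 + 2*(-2*4)) - 1*(-80)² + 2*(-80)) = -21328 + ((4 + 2*(-8)) - 1*6400 - 160) = -21328 + ((4 - 16) - 6400 - 160) = -21328 + (-12 - 6400 - 160) = -21328 - 6572 = -27900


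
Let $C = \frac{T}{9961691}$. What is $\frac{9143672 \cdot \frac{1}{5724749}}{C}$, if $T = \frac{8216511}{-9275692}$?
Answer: $- \frac{844889717081307791584}{47037463130739} \approx -1.7962 \cdot 10^{7}$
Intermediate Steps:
$T = - \frac{8216511}{9275692}$ ($T = 8216511 \left(- \frac{1}{9275692}\right) = - \frac{8216511}{9275692} \approx -0.88581$)
$C = - \frac{8216511}{92401577515172}$ ($C = - \frac{8216511}{9275692 \cdot 9961691} = \left(- \frac{8216511}{9275692}\right) \frac{1}{9961691} = - \frac{8216511}{92401577515172} \approx -8.8922 \cdot 10^{-8}$)
$\frac{9143672 \cdot \frac{1}{5724749}}{C} = \frac{9143672 \cdot \frac{1}{5724749}}{- \frac{8216511}{92401577515172}} = 9143672 \cdot \frac{1}{5724749} \left(- \frac{92401577515172}{8216511}\right) = \frac{9143672}{5724749} \left(- \frac{92401577515172}{8216511}\right) = - \frac{844889717081307791584}{47037463130739}$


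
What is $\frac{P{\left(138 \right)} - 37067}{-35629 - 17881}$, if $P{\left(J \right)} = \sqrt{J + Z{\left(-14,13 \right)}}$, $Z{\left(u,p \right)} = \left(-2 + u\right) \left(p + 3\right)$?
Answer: $\frac{37067}{53510} - \frac{i \sqrt{118}}{53510} \approx 0.69271 - 0.000203 i$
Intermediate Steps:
$Z{\left(u,p \right)} = \left(-2 + u\right) \left(3 + p\right)$
$P{\left(J \right)} = \sqrt{-256 + J}$ ($P{\left(J \right)} = \sqrt{J + \left(-6 - 26 + 3 \left(-14\right) + 13 \left(-14\right)\right)} = \sqrt{J - 256} = \sqrt{-256 + J}$)
$\frac{P{\left(138 \right)} - 37067}{-35629 - 17881} = \frac{\sqrt{-256 + 138} - 37067}{-35629 - 17881} = \frac{\sqrt{-118} - 37067}{-53510} = \left(i \sqrt{118} - 37067\right) \left(- \frac{1}{53510}\right) = \left(-37067 + i \sqrt{118}\right) \left(- \frac{1}{53510}\right) = \frac{37067}{53510} - \frac{i \sqrt{118}}{53510}$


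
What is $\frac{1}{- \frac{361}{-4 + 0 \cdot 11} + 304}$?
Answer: $\frac{4}{1577} \approx 0.0025365$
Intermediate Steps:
$\frac{1}{- \frac{361}{-4 + 0 \cdot 11} + 304} = \frac{1}{- \frac{361}{-4 + 0} + 304} = \frac{1}{- \frac{361}{-4} + 304} = \frac{1}{\left(-361\right) \left(- \frac{1}{4}\right) + 304} = \frac{1}{\frac{361}{4} + 304} = \frac{1}{\frac{1577}{4}} = \frac{4}{1577}$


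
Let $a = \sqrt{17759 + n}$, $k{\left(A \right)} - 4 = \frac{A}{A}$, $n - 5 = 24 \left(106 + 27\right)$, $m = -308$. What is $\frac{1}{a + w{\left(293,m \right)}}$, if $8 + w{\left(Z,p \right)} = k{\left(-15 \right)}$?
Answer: $\frac{3}{20947} + \frac{26 \sqrt{31}}{20947} \approx 0.0070541$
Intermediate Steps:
$n = 3197$ ($n = 5 + 24 \left(106 + 27\right) = 5 + 24 \cdot 133 = 5 + 3192 = 3197$)
$k{\left(A \right)} = 5$ ($k{\left(A \right)} = 4 + \frac{A}{A} = 4 + 1 = 5$)
$w{\left(Z,p \right)} = -3$ ($w{\left(Z,p \right)} = -8 + 5 = -3$)
$a = 26 \sqrt{31}$ ($a = \sqrt{17759 + 3197} = \sqrt{20956} = 26 \sqrt{31} \approx 144.76$)
$\frac{1}{a + w{\left(293,m \right)}} = \frac{1}{26 \sqrt{31} - 3} = \frac{1}{-3 + 26 \sqrt{31}}$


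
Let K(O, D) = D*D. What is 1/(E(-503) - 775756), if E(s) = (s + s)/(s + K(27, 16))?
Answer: -247/191610726 ≈ -1.2891e-6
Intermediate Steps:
K(O, D) = D**2
E(s) = 2*s/(256 + s) (E(s) = (s + s)/(s + 16**2) = (2*s)/(s + 256) = (2*s)/(256 + s) = 2*s/(256 + s))
1/(E(-503) - 775756) = 1/(2*(-503)/(256 - 503) - 775756) = 1/(2*(-503)/(-247) - 775756) = 1/(2*(-503)*(-1/247) - 775756) = 1/(1006/247 - 775756) = 1/(-191610726/247) = -247/191610726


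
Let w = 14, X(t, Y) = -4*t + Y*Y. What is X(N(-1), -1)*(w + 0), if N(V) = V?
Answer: 70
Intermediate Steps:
X(t, Y) = Y² - 4*t (X(t, Y) = -4*t + Y² = Y² - 4*t)
X(N(-1), -1)*(w + 0) = ((-1)² - 4*(-1))*(14 + 0) = (1 + 4)*14 = 5*14 = 70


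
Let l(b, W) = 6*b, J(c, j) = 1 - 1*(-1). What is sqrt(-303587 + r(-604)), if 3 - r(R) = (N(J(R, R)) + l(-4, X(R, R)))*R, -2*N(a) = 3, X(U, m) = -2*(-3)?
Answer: I*sqrt(318986) ≈ 564.79*I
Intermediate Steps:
X(U, m) = 6
J(c, j) = 2 (J(c, j) = 1 + 1 = 2)
N(a) = -3/2 (N(a) = -1/2*3 = -3/2)
r(R) = 3 + 51*R/2 (r(R) = 3 - (-3/2 + 6*(-4))*R = 3 - (-3/2 - 24)*R = 3 - (-51)*R/2 = 3 + 51*R/2)
sqrt(-303587 + r(-604)) = sqrt(-303587 + (3 + (51/2)*(-604))) = sqrt(-303587 + (3 - 15402)) = sqrt(-303587 - 15399) = sqrt(-318986) = I*sqrt(318986)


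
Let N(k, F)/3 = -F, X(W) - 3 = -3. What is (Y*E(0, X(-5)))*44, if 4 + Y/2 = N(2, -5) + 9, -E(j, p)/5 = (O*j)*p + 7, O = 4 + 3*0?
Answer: -61600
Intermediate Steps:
X(W) = 0 (X(W) = 3 - 3 = 0)
N(k, F) = -3*F (N(k, F) = 3*(-F) = -3*F)
O = 4 (O = 4 + 0 = 4)
E(j, p) = -35 - 20*j*p (E(j, p) = -5*((4*j)*p + 7) = -5*(4*j*p + 7) = -5*(7 + 4*j*p) = -35 - 20*j*p)
Y = 40 (Y = -8 + 2*(-3*(-5) + 9) = -8 + 2*(15 + 9) = -8 + 2*24 = -8 + 48 = 40)
(Y*E(0, X(-5)))*44 = (40*(-35 - 20*0*0))*44 = (40*(-35 + 0))*44 = (40*(-35))*44 = -1400*44 = -61600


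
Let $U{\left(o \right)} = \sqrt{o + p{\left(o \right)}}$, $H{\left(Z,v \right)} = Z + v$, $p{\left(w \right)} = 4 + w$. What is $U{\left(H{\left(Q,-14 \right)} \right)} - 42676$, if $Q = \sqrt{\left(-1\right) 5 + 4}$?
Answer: $-42676 + \sqrt{-24 + 2 i} \approx -42676.0 + 4.9032 i$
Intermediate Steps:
$Q = i$ ($Q = \sqrt{-5 + 4} = \sqrt{-1} = i \approx 1.0 i$)
$U{\left(o \right)} = \sqrt{4 + 2 o}$ ($U{\left(o \right)} = \sqrt{o + \left(4 + o\right)} = \sqrt{4 + 2 o}$)
$U{\left(H{\left(Q,-14 \right)} \right)} - 42676 = \sqrt{4 + 2 \left(i - 14\right)} - 42676 = \sqrt{4 + 2 \left(-14 + i\right)} - 42676 = \sqrt{4 - \left(28 - 2 i\right)} - 42676 = \sqrt{-24 + 2 i} - 42676 = -42676 + \sqrt{-24 + 2 i}$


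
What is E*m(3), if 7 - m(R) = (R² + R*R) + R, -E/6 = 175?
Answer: 14700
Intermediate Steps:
E = -1050 (E = -6*175 = -1050)
m(R) = 7 - R - 2*R² (m(R) = 7 - ((R² + R*R) + R) = 7 - ((R² + R²) + R) = 7 - (2*R² + R) = 7 - (R + 2*R²) = 7 + (-R - 2*R²) = 7 - R - 2*R²)
E*m(3) = -1050*(7 - 1*3 - 2*3²) = -1050*(7 - 3 - 2*9) = -1050*(7 - 3 - 18) = -1050*(-14) = 14700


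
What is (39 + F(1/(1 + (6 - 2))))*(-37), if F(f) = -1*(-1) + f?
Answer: -7437/5 ≈ -1487.4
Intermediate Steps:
F(f) = 1 + f
(39 + F(1/(1 + (6 - 2))))*(-37) = (39 + (1 + 1/(1 + (6 - 2))))*(-37) = (39 + (1 + 1/(1 + 4)))*(-37) = (39 + (1 + 1/5))*(-37) = (39 + (1 + ⅕))*(-37) = (39 + 6/5)*(-37) = (201/5)*(-37) = -7437/5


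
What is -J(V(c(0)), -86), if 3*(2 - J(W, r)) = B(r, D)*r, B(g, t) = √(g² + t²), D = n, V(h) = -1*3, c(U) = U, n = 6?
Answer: -2 - 172*√1858/3 ≈ -2473.3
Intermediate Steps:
V(h) = -3
D = 6
J(W, r) = 2 - r*√(36 + r²)/3 (J(W, r) = 2 - √(r² + 6²)*r/3 = 2 - √(r² + 36)*r/3 = 2 - √(36 + r²)*r/3 = 2 - r*√(36 + r²)/3)
-J(V(c(0)), -86) = -(2 - ⅓*(-86)*√(36 + (-86)²)) = -(2 - ⅓*(-86)*√(36 + 7396)) = -(2 - ⅓*(-86)*√7432) = -(2 - ⅓*(-86)*2*√1858) = -(2 + 172*√1858/3) = -2 - 172*√1858/3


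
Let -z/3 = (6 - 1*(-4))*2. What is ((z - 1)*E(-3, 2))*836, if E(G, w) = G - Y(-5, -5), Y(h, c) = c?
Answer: -101992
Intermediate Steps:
E(G, w) = 5 + G (E(G, w) = G - 1*(-5) = G + 5 = 5 + G)
z = -60 (z = -3*(6 - 1*(-4))*2 = -3*(6 + 4)*2 = -30*2 = -3*20 = -60)
((z - 1)*E(-3, 2))*836 = ((-60 - 1)*(5 - 3))*836 = -61*2*836 = -122*836 = -101992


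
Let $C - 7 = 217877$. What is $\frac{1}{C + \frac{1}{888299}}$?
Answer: $\frac{888299}{193546139317} \approx 4.5896 \cdot 10^{-6}$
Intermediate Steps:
$C = 217884$ ($C = 7 + 217877 = 217884$)
$\frac{1}{C + \frac{1}{888299}} = \frac{1}{217884 + \frac{1}{888299}} = \frac{1}{\frac{193546139317}{888299}} = \frac{888299}{193546139317}$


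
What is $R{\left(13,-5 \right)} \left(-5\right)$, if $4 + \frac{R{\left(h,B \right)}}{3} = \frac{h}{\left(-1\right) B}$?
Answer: $21$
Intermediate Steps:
$R{\left(h,B \right)} = -12 - \frac{3 h}{B}$ ($R{\left(h,B \right)} = -12 + 3 \frac{h}{\left(-1\right) B} = -12 + 3 h \left(- \frac{1}{B}\right) = -12 + 3 \left(- \frac{h}{B}\right) = -12 - \frac{3 h}{B}$)
$R{\left(13,-5 \right)} \left(-5\right) = \left(-12 - \frac{39}{-5}\right) \left(-5\right) = \left(-12 - 39 \left(- \frac{1}{5}\right)\right) \left(-5\right) = \left(-12 + \frac{39}{5}\right) \left(-5\right) = \left(- \frac{21}{5}\right) \left(-5\right) = 21$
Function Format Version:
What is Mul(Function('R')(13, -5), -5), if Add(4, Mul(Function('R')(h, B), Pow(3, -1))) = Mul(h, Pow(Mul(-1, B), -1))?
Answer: 21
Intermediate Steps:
Function('R')(h, B) = Add(-12, Mul(-3, h, Pow(B, -1))) (Function('R')(h, B) = Add(-12, Mul(3, Mul(h, Pow(Mul(-1, B), -1)))) = Add(-12, Mul(3, Mul(h, Mul(-1, Pow(B, -1))))) = Add(-12, Mul(3, Mul(-1, h, Pow(B, -1)))) = Add(-12, Mul(-3, h, Pow(B, -1))))
Mul(Function('R')(13, -5), -5) = Mul(Add(-12, Mul(-3, 13, Pow(-5, -1))), -5) = Mul(Add(-12, Mul(-3, 13, Rational(-1, 5))), -5) = Mul(Add(-12, Rational(39, 5)), -5) = Mul(Rational(-21, 5), -5) = 21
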